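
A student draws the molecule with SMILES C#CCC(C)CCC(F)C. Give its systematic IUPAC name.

The longest chain bearing the multiple bond is 8 carbons long (octane).
The chain contains a C≡C triple bond, so the unsaturation ending is -yne.
The numbering direction is chosen so that numbering from this end puts the triple bond at C-1 rather than C-7.
This places the triple bond between C-1 and C-2; a fluoro group at C-7; a methyl group at C-4.
Substituent prefixes are cited in alphabetical order (multiplying prefixes like di-/tri- are ignored for ordering).
The name is 7-fluoro-4-methyloct-1-yne.

7-fluoro-4-methyloct-1-yne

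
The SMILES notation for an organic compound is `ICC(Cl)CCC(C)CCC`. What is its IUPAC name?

The longest carbon chain is 8 atoms: the parent is octane.
Number the chain so that the substituent locant set {1,2,5} is lower than {4,7,8} at the first point of difference.
That gives a chloro group at C-2; an iodo group at C-1; a methyl group at C-5.
Prefixes are listed alphabetically: chloro, iodo, methyl.
Assembling the pieces gives 2-chloro-1-iodo-5-methyloctane.

2-chloro-1-iodo-5-methyloctane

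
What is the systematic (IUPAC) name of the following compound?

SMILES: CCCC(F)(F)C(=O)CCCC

The longest chain bearing the carbonyl is 9 carbons long (nonane).
A ketone (C=O on an internal carbon) is the principal characteristic group, giving the suffix -one.
Choose the numbering such that the substituent locant set {4,4} is lower than {6,6} at the first point of difference.
This places the carbonyl at C-5; two fluoro groups at C-4.
Putting it together: 4,4-difluorononan-5-one.

4,4-difluorononan-5-one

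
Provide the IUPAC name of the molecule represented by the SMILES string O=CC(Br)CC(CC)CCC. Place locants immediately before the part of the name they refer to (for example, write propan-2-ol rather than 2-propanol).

2-bromo-4-ethylheptanal

The longest chain bearing the –CHO group is 7 carbons long (heptane).
The highest-priority functional group is an aldehyde (terminal –CHO), so the name ends in -al.
The numbering direction is chosen so that the aldehyde carbon is C-1 by definition.
That gives a bromo group at C-2; an ethyl group at C-4.
Substituent prefixes are cited in alphabetical order (multiplying prefixes like di-/tri- are ignored for ordering).
Putting it together: 2-bromo-4-ethylheptanal.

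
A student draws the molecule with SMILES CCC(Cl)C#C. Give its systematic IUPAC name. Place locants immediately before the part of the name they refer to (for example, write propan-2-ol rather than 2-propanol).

Counting along the main chain through the multiple bond gives 5 carbons: the parent is pentane.
A C≡C triple bond in the chain gives the infix -yne-.
Choose the numbering such that numbering from this end puts the triple bond at C-1 rather than C-4.
This places the triple bond between C-1 and C-2; a chloro group at C-3.
The name is 3-chloropent-1-yne.

3-chloropent-1-yne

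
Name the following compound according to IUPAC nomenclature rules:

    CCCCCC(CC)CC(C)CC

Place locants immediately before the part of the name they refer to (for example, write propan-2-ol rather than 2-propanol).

The parent chain contains 10 carbons (decane).
The numbering direction is chosen so that the substituent locant set {3,5} is lower than {6,8} at the first point of difference.
This places an ethyl group at C-5; a methyl group at C-3.
The substituents are ordered alphabetically, ignoring any di-/tri- multipliers.
Assembling the pieces gives 5-ethyl-3-methyldecane.

5-ethyl-3-methyldecane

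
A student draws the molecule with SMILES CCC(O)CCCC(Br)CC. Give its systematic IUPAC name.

7-bromononan-3-ol

The longest chain bearing the –OH group is 9 carbons long (nonane).
The highest-priority functional group is an alcohol (–OH), so the name ends in -ol.
Choose the numbering such that numbering from this end puts the hydroxyl group at C-3 rather than C-7.
This places the hydroxyl at C-3; a bromo group at C-7.
The name is 7-bromononan-3-ol.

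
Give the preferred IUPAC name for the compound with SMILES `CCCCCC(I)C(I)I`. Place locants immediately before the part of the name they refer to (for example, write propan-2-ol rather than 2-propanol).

The longest continuous carbon chain has 7 atoms, so the parent hydride is heptane.
Choose the numbering such that the substituent locant set {1,1,2} is lower than {6,7,7} at the first point of difference.
This places iodo groups at C-1 (×2) and C-2.
Assembling the pieces gives 1,1,2-triiodoheptane.

1,1,2-triiodoheptane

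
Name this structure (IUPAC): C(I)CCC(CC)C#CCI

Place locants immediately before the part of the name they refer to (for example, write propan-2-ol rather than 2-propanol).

Counting along the main chain through the multiple bond gives 7 carbons: the parent is heptane.
There is one C≡C triple bond, indicated by the ending -yne.
Choose the numbering such that numbering from this end puts the triple bond at C-2 rather than C-5.
That gives the triple bond between C-2 and C-3; an ethyl group at C-4; iodo groups at C-1 and C-7.
Substituent prefixes are cited in alphabetical order (multiplying prefixes like di-/tri- are ignored for ordering).
Assembling the pieces gives 4-ethyl-1,7-diiodohept-2-yne.

4-ethyl-1,7-diiodohept-2-yne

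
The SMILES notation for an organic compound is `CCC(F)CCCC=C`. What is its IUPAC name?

The longest chain bearing the multiple bond is 8 carbons long (octane).
There is one C=C double bond, indicated by the ending -ene.
Choose the numbering such that numbering from this end puts the double bond at C-1 rather than C-7.
That gives the double bond between C-1 and C-2; a fluoro group at C-6.
The name is 6-fluorooct-1-ene.

6-fluorooct-1-ene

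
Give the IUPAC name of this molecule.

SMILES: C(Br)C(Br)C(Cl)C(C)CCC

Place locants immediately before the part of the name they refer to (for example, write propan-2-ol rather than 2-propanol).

The longest carbon chain is 7 atoms: the parent is heptane.
Number the chain so that the substituent locant set {1,2,3,4} is lower than {4,5,6,7} at the first point of difference.
With this numbering: bromo groups at C-1 and C-2; a chloro group at C-3; a methyl group at C-4.
Prefixes are listed alphabetically: bromo, chloro, methyl.
The name is 1,2-dibromo-3-chloro-4-methylheptane.

1,2-dibromo-3-chloro-4-methylheptane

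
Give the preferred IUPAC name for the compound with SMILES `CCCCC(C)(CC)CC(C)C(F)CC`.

The longest carbon chain is 10 atoms: the parent is decane.
Number the chain so that the substituent locant set {3,4,6,6} is lower than {5,5,7,8} at the first point of difference.
That gives an ethyl group at C-6; a fluoro group at C-3; methyl groups at C-4 and C-6.
Prefixes are listed alphabetically: ethyl, fluoro, methyl.
The name is 6-ethyl-3-fluoro-4,6-dimethyldecane.

6-ethyl-3-fluoro-4,6-dimethyldecane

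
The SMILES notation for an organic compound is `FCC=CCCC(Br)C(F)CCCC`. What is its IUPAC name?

6-bromo-1,7-difluoroundec-2-ene

The longest chain bearing the multiple bond is 11 carbons long (undecane).
A C=C double bond in the chain gives the infix -ene-.
Choose the numbering such that numbering from this end puts the double bond at C-2 rather than C-9.
With this numbering: the double bond between C-2 and C-3; a bromo group at C-6; fluoro groups at C-1 and C-7.
Substituent prefixes are cited in alphabetical order (multiplying prefixes like di-/tri- are ignored for ordering).
The name is 6-bromo-1,7-difluoroundec-2-ene.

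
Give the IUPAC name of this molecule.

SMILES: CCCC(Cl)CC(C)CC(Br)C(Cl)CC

The parent chain contains 11 carbons (undecane).
Choose the numbering such that the substituent locant set {3,4,6,8} is lower than {4,6,8,9} at the first point of difference.
This places a bromo group at C-4; chloro groups at C-3 and C-8; a methyl group at C-6.
Prefixes are listed alphabetically: bromo, chloro, methyl.
The name is 4-bromo-3,8-dichloro-6-methylundecane.

4-bromo-3,8-dichloro-6-methylundecane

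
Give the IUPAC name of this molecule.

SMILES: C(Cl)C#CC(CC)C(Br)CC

The longest chain bearing the multiple bond is 7 carbons long (heptane).
The chain contains a C≡C triple bond, so the unsaturation ending is -yne.
Choose the numbering such that numbering from this end puts the triple bond at C-2 rather than C-5.
That gives the triple bond between C-2 and C-3; a bromo group at C-5; a chloro group at C-1; an ethyl group at C-4.
Substituent prefixes are cited in alphabetical order (multiplying prefixes like di-/tri- are ignored for ordering).
Putting it together: 5-bromo-1-chloro-4-ethylhept-2-yne.

5-bromo-1-chloro-4-ethylhept-2-yne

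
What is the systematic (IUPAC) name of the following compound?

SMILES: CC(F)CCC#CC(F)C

2,7-difluorooct-3-yne

Counting along the main chain through the multiple bond gives 8 carbons: the parent is octane.
There is one C≡C triple bond, indicated by the ending -yne.
Number the chain so that numbering from this end puts the triple bond at C-3 rather than C-5.
That gives the triple bond between C-3 and C-4; fluoro groups at C-2 and C-7.
Assembling the pieces gives 2,7-difluorooct-3-yne.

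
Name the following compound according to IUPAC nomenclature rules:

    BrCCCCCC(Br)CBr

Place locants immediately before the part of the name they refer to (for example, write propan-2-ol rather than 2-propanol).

The longest carbon chain is 7 atoms: the parent is heptane.
Number the chain so that the substituent locant set {1,2,7} is lower than {1,6,7} at the first point of difference.
That gives bromo groups at C-1 and C-2 and C-7.
Assembling the pieces gives 1,2,7-tribromoheptane.

1,2,7-tribromoheptane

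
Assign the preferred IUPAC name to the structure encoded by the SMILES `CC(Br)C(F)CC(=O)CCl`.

The longest chain bearing the carbonyl is 6 carbons long (hexane).
The principal characteristic group is a ketone (C=O on an internal carbon), named with the suffix -one.
Choose the numbering such that numbering from this end puts the carbonyl group at C-2 rather than C-5.
With this numbering: the carbonyl at C-2; a bromo group at C-5; a chloro group at C-1; a fluoro group at C-4.
Substituent prefixes are cited in alphabetical order (multiplying prefixes like di-/tri- are ignored for ordering).
The name is 5-bromo-1-chloro-4-fluorohexan-2-one.

5-bromo-1-chloro-4-fluorohexan-2-one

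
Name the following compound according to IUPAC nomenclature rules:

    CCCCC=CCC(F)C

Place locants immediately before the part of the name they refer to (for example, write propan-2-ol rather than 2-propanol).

2-fluoronon-4-ene

The longest chain bearing the multiple bond is 9 carbons long (nonane).
The chain contains a C=C double bond, so the unsaturation ending is -ene.
Choose the numbering such that numbering from this end puts the double bond at C-4 rather than C-5.
That gives the double bond between C-4 and C-5; a fluoro group at C-2.
The name is 2-fluoronon-4-ene.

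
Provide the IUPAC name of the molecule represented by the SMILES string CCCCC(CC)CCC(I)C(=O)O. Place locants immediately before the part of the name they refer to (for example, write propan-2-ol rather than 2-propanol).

5-ethyl-2-iodononanoic acid

Counting along the main chain through the –COOH group gives 9 carbons: the parent is nonane.
The principal characteristic group is a carboxylic acid (terminal –COOH), named with the suffix -oic acid.
Number the chain so that the carboxylic acid carbon is C-1 by definition.
With this numbering: an ethyl group at C-5; an iodo group at C-2.
Prefixes are listed alphabetically: ethyl, iodo.
Assembling the pieces gives 5-ethyl-2-iodononanoic acid.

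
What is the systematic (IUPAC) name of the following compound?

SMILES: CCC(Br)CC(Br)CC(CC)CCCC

3,5-dibromo-7-ethylundecane

The longest continuous carbon chain has 11 atoms, so the parent hydride is undecane.
Number the chain so that the substituent locant set {3,5,7} is lower than {5,7,9} at the first point of difference.
That gives bromo groups at C-3 and C-5; an ethyl group at C-7.
The substituents are ordered alphabetically, ignoring any di-/tri- multipliers.
The name is 3,5-dibromo-7-ethylundecane.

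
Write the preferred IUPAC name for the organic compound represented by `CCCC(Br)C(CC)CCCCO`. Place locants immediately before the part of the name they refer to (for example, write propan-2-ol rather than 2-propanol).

6-bromo-5-ethylnonan-1-ol

The longest carbon chain that includes the –OH group has 9 carbons, so the parent hydride is nonane.
The principal characteristic group is an alcohol (–OH), named with the suffix -ol.
Choose the numbering such that numbering from this end puts the hydroxyl group at C-1 rather than C-9.
That gives the hydroxyl at C-1; a bromo group at C-6; an ethyl group at C-5.
The substituents are ordered alphabetically, ignoring any di-/tri- multipliers.
The name is 6-bromo-5-ethylnonan-1-ol.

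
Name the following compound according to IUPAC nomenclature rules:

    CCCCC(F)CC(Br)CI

The longest carbon chain is 8 atoms: the parent is octane.
The numbering direction is chosen so that the substituent locant set {1,2,4} is lower than {5,7,8} at the first point of difference.
This places a bromo group at C-2; a fluoro group at C-4; an iodo group at C-1.
Prefixes are listed alphabetically: bromo, fluoro, iodo.
Putting it together: 2-bromo-4-fluoro-1-iodooctane.

2-bromo-4-fluoro-1-iodooctane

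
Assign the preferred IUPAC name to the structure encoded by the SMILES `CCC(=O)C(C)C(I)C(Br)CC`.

The longest chain bearing the carbonyl is 8 carbons long (octane).
The highest-priority functional group is a ketone (C=O on an internal carbon), so the name ends in -one.
The numbering direction is chosen so that numbering from this end puts the carbonyl group at C-3 rather than C-6.
That gives the carbonyl at C-3; a bromo group at C-6; an iodo group at C-5; a methyl group at C-4.
The substituents are ordered alphabetically, ignoring any di-/tri- multipliers.
Putting it together: 6-bromo-5-iodo-4-methyloctan-3-one.

6-bromo-5-iodo-4-methyloctan-3-one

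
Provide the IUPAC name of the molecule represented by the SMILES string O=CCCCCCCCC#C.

The longest chain bearing the –CHO group and the multiple bond is 10 carbons long (decane).
An aldehyde (terminal –CHO) is the principal characteristic group, giving the suffix -al.
A C≡C triple bond in the chain gives the infix -yne-.
Choose the numbering such that the aldehyde carbon is C-1 by definition.
This places the triple bond between C-9 and C-10.
Putting it together: dec-9-ynal.

dec-9-ynal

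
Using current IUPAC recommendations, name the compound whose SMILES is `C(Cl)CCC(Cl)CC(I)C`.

The parent chain contains 7 carbons (heptane).
Number the chain so that the substituent locant set {1,4,6} is lower than {2,4,7} at the first point of difference.
With this numbering: chloro groups at C-1 and C-4; an iodo group at C-6.
Prefixes are listed alphabetically: chloro, iodo.
Putting it together: 1,4-dichloro-6-iodoheptane.

1,4-dichloro-6-iodoheptane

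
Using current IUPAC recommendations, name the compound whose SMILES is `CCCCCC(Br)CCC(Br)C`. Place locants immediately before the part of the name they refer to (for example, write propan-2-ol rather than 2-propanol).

The longest carbon chain is 10 atoms: the parent is decane.
Choose the numbering such that the substituent locant set {2,5} is lower than {6,9} at the first point of difference.
With this numbering: bromo groups at C-2 and C-5.
Assembling the pieces gives 2,5-dibromodecane.

2,5-dibromodecane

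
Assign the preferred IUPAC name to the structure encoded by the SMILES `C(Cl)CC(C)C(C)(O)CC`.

The longest chain bearing the –OH group is 6 carbons long (hexane).
The principal characteristic group is an alcohol (–OH), named with the suffix -ol.
Number the chain so that numbering from this end puts the hydroxyl group at C-3 rather than C-4.
This places the hydroxyl at C-3; a chloro group at C-6; methyl groups at C-3 and C-4.
The substituents are ordered alphabetically, ignoring any di-/tri- multipliers.
Assembling the pieces gives 6-chloro-3,4-dimethylhexan-3-ol.

6-chloro-3,4-dimethylhexan-3-ol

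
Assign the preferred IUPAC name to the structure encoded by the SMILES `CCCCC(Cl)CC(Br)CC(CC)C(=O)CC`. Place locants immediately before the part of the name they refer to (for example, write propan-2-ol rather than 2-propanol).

6-bromo-8-chloro-4-ethyldodecan-3-one

The longest carbon chain that includes the carbonyl has 12 carbons, so the parent hydride is dodecane.
The highest-priority functional group is a ketone (C=O on an internal carbon), so the name ends in -one.
Choose the numbering such that numbering from this end puts the carbonyl group at C-3 rather than C-10.
That gives the carbonyl at C-3; a bromo group at C-6; a chloro group at C-8; an ethyl group at C-4.
The substituents are ordered alphabetically, ignoring any di-/tri- multipliers.
The name is 6-bromo-8-chloro-4-ethyldodecan-3-one.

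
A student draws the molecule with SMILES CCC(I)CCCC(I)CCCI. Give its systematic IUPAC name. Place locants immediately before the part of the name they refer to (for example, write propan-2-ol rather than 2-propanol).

The parent chain contains 10 carbons (decane).
Number the chain so that the substituent locant set {1,4,8} is lower than {3,7,10} at the first point of difference.
This places iodo groups at C-1 and C-4 and C-8.
Putting it together: 1,4,8-triiododecane.

1,4,8-triiododecane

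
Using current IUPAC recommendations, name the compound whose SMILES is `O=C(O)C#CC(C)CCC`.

Counting along the main chain through the –COOH group and the multiple bond gives 7 carbons: the parent is heptane.
The highest-priority functional group is a carboxylic acid (terminal –COOH), so the name ends in -oic acid.
A C≡C triple bond in the chain gives the infix -yne-.
Choose the numbering such that the carboxylic acid carbon is C-1 by definition.
This places the triple bond between C-2 and C-3; a methyl group at C-4.
Assembling the pieces gives 4-methylhept-2-ynoic acid.

4-methylhept-2-ynoic acid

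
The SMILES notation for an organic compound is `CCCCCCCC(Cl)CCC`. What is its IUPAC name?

4-chloroundecane

The longest carbon chain is 11 atoms: the parent is undecane.
The numbering direction is chosen so that the substituent locant set {4} is lower than {8} at the first point of difference.
With this numbering: a chloro group at C-4.
The name is 4-chloroundecane.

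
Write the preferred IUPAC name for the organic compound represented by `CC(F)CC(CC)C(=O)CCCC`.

4-ethyl-2-fluorononan-5-one

The longest chain bearing the carbonyl is 9 carbons long (nonane).
A ketone (C=O on an internal carbon) is the principal characteristic group, giving the suffix -one.
Choose the numbering such that the substituent locant set {2,4} is lower than {6,8} at the first point of difference.
With this numbering: the carbonyl at C-5; an ethyl group at C-4; a fluoro group at C-2.
Substituent prefixes are cited in alphabetical order (multiplying prefixes like di-/tri- are ignored for ordering).
Assembling the pieces gives 4-ethyl-2-fluorononan-5-one.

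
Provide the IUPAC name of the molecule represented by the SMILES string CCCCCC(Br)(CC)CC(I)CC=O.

5-bromo-5-ethyl-3-iododecanal

The longest chain bearing the –CHO group is 10 carbons long (decane).
The highest-priority functional group is an aldehyde (terminal –CHO), so the name ends in -al.
Choose the numbering such that the aldehyde carbon is C-1 by definition.
This places a bromo group at C-5; an ethyl group at C-5; an iodo group at C-3.
Substituent prefixes are cited in alphabetical order (multiplying prefixes like di-/tri- are ignored for ordering).
Putting it together: 5-bromo-5-ethyl-3-iododecanal.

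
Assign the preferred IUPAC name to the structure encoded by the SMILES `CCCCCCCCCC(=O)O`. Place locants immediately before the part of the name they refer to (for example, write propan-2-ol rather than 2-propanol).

decanoic acid

The longest carbon chain that includes the –COOH group has 10 carbons, so the parent hydride is decane.
A carboxylic acid (terminal –COOH) is the principal characteristic group, giving the suffix -oic acid.
Choose the numbering such that the carboxylic acid carbon is C-1 by definition.
The name is decanoic acid.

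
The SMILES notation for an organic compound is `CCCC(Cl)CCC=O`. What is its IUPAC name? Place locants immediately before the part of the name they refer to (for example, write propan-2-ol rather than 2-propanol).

The longest carbon chain that includes the –CHO group has 7 carbons, so the parent hydride is heptane.
The highest-priority functional group is an aldehyde (terminal –CHO), so the name ends in -al.
Choose the numbering such that the aldehyde carbon is C-1 by definition.
This places a chloro group at C-4.
Assembling the pieces gives 4-chloroheptanal.

4-chloroheptanal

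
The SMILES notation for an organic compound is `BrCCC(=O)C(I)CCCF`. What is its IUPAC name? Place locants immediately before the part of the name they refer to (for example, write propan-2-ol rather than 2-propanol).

1-bromo-7-fluoro-4-iodoheptan-3-one

The longest chain bearing the carbonyl is 7 carbons long (heptane).
A ketone (C=O on an internal carbon) is the principal characteristic group, giving the suffix -one.
The numbering direction is chosen so that numbering from this end puts the carbonyl group at C-3 rather than C-5.
With this numbering: the carbonyl at C-3; a bromo group at C-1; a fluoro group at C-7; an iodo group at C-4.
Prefixes are listed alphabetically: bromo, fluoro, iodo.
Putting it together: 1-bromo-7-fluoro-4-iodoheptan-3-one.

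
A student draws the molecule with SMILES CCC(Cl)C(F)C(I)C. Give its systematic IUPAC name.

The longest carbon chain is 6 atoms: the parent is hexane.
Number the chain so that the substituent locant set {2,3,4} is lower than {3,4,5} at the first point of difference.
This places a chloro group at C-4; a fluoro group at C-3; an iodo group at C-2.
Prefixes are listed alphabetically: chloro, fluoro, iodo.
The name is 4-chloro-3-fluoro-2-iodohexane.

4-chloro-3-fluoro-2-iodohexane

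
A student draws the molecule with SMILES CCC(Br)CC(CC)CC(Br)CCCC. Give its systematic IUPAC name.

3,7-dibromo-5-ethylundecane

The parent chain contains 11 carbons (undecane).
Number the chain so that the substituent locant set {3,5,7} is lower than {5,7,9} at the first point of difference.
With this numbering: bromo groups at C-3 and C-7; an ethyl group at C-5.
Substituent prefixes are cited in alphabetical order (multiplying prefixes like di-/tri- are ignored for ordering).
The name is 3,7-dibromo-5-ethylundecane.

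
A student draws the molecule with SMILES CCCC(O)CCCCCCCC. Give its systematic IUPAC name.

The longest chain bearing the –OH group is 12 carbons long (dodecane).
The highest-priority functional group is an alcohol (–OH), so the name ends in -ol.
Number the chain so that numbering from this end puts the hydroxyl group at C-4 rather than C-9.
With this numbering: the hydroxyl at C-4.
Assembling the pieces gives dodecan-4-ol.

dodecan-4-ol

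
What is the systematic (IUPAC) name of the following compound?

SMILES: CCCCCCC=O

heptanal

The longest carbon chain that includes the –CHO group has 7 carbons, so the parent hydride is heptane.
The principal characteristic group is an aldehyde (terminal –CHO), named with the suffix -al.
Choose the numbering such that the aldehyde carbon is C-1 by definition.
Assembling the pieces gives heptanal.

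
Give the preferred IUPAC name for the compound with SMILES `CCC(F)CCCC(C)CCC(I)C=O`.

9-fluoro-2-iodo-5-methylundecanal

The longest carbon chain that includes the –CHO group has 11 carbons, so the parent hydride is undecane.
The principal characteristic group is an aldehyde (terminal –CHO), named with the suffix -al.
Choose the numbering such that the aldehyde carbon is C-1 by definition.
With this numbering: a fluoro group at C-9; an iodo group at C-2; a methyl group at C-5.
Prefixes are listed alphabetically: fluoro, iodo, methyl.
Assembling the pieces gives 9-fluoro-2-iodo-5-methylundecanal.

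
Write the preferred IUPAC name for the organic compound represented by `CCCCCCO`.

The longest carbon chain that includes the –OH group has 6 carbons, so the parent hydride is hexane.
An alcohol (–OH) is the principal characteristic group, giving the suffix -ol.
Choose the numbering such that numbering from this end puts the hydroxyl group at C-1 rather than C-6.
With this numbering: the hydroxyl at C-1.
Assembling the pieces gives hexan-1-ol.

hexan-1-ol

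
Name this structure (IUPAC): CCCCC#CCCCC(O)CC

dodec-7-yn-3-ol

The longest carbon chain that includes the –OH group and the multiple bond has 12 carbons, so the parent hydride is dodecane.
An alcohol (–OH) is the principal characteristic group, giving the suffix -ol.
A C≡C triple bond in the chain gives the infix -yne-.
The numbering direction is chosen so that numbering from this end puts the hydroxyl group at C-3 rather than C-10.
With this numbering: the hydroxyl at C-3; the triple bond between C-7 and C-8.
The name is dodec-7-yn-3-ol.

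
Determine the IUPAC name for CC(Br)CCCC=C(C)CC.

The longest carbon chain that includes the multiple bond has 9 carbons, so the parent hydride is nonane.
There is one C=C double bond, indicated by the ending -ene.
Number the chain so that numbering from this end puts the double bond at C-3 rather than C-6.
This places the double bond between C-3 and C-4; a bromo group at C-8; a methyl group at C-3.
Substituent prefixes are cited in alphabetical order (multiplying prefixes like di-/tri- are ignored for ordering).
The name is 8-bromo-3-methylnon-3-ene.

8-bromo-3-methylnon-3-ene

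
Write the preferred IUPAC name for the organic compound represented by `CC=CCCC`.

The longest carbon chain that includes the multiple bond has 6 carbons, so the parent hydride is hexane.
There is one C=C double bond, indicated by the ending -ene.
The numbering direction is chosen so that numbering from this end puts the double bond at C-2 rather than C-4.
With this numbering: the double bond between C-2 and C-3.
The name is hex-2-ene.

hex-2-ene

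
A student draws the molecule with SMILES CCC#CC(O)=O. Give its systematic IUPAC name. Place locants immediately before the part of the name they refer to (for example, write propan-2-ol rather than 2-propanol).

The longest chain bearing the –COOH group and the multiple bond is 5 carbons long (pentane).
The highest-priority functional group is a carboxylic acid (terminal –COOH), so the name ends in -oic acid.
There is one C≡C triple bond, indicated by the ending -yne.
Number the chain so that the carboxylic acid carbon is C-1 by definition.
That gives the triple bond between C-2 and C-3.
Putting it together: pent-2-ynoic acid.

pent-2-ynoic acid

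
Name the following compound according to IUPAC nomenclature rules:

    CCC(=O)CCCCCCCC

undecan-3-one

Counting along the main chain through the carbonyl gives 11 carbons: the parent is undecane.
The highest-priority functional group is a ketone (C=O on an internal carbon), so the name ends in -one.
The numbering direction is chosen so that numbering from this end puts the carbonyl group at C-3 rather than C-9.
With this numbering: the carbonyl at C-3.
The name is undecan-3-one.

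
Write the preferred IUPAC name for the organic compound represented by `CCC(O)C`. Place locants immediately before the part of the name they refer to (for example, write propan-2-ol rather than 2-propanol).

The longest chain bearing the –OH group is 4 carbons long (butane).
An alcohol (–OH) is the principal characteristic group, giving the suffix -ol.
Number the chain so that numbering from this end puts the hydroxyl group at C-2 rather than C-3.
With this numbering: the hydroxyl at C-2.
The name is butan-2-ol.

butan-2-ol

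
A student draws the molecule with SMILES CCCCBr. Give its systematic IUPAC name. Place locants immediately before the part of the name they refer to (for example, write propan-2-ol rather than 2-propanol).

The parent chain contains 4 carbons (butane).
Choose the numbering such that the substituent locant set {1} is lower than {4} at the first point of difference.
That gives a bromo group at C-1.
Assembling the pieces gives 1-bromobutane.

1-bromobutane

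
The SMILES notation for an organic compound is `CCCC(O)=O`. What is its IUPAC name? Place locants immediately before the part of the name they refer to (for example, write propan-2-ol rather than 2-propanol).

The longest carbon chain that includes the –COOH group has 4 carbons, so the parent hydride is butane.
The principal characteristic group is a carboxylic acid (terminal –COOH), named with the suffix -oic acid.
The numbering direction is chosen so that the carboxylic acid carbon is C-1 by definition.
Assembling the pieces gives butanoic acid.

butanoic acid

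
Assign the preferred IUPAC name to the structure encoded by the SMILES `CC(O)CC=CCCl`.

6-chlorohex-4-en-2-ol

The longest carbon chain that includes the –OH group and the multiple bond has 6 carbons, so the parent hydride is hexane.
An alcohol (–OH) is the principal characteristic group, giving the suffix -ol.
The chain contains a C=C double bond, so the unsaturation ending is -ene.
Choose the numbering such that numbering from this end puts the hydroxyl group at C-2 rather than C-5.
With this numbering: the hydroxyl at C-2; the double bond between C-4 and C-5; a chloro group at C-6.
Putting it together: 6-chlorohex-4-en-2-ol.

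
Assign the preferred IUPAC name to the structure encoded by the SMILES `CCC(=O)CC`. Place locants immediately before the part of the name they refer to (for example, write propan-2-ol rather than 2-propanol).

pentan-3-one

The longest chain bearing the carbonyl is 5 carbons long (pentane).
The highest-priority functional group is a ketone (C=O on an internal carbon), so the name ends in -one.
Numbering from either end gives identical locants here.
That gives the carbonyl at C-3.
Putting it together: pentan-3-one.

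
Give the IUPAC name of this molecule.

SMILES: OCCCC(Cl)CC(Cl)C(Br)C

7-bromo-4,6-dichlorooctan-1-ol

The longest carbon chain that includes the –OH group has 8 carbons, so the parent hydride is octane.
The highest-priority functional group is an alcohol (–OH), so the name ends in -ol.
Choose the numbering such that numbering from this end puts the hydroxyl group at C-1 rather than C-8.
This places the hydroxyl at C-1; a bromo group at C-7; chloro groups at C-4 and C-6.
Substituent prefixes are cited in alphabetical order (multiplying prefixes like di-/tri- are ignored for ordering).
The name is 7-bromo-4,6-dichlorooctan-1-ol.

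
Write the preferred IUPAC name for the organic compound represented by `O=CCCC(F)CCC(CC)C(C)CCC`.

7-ethyl-4-fluoro-8-methylundecanal

The longest chain bearing the –CHO group is 11 carbons long (undecane).
An aldehyde (terminal –CHO) is the principal characteristic group, giving the suffix -al.
The numbering direction is chosen so that the aldehyde carbon is C-1 by definition.
That gives an ethyl group at C-7; a fluoro group at C-4; a methyl group at C-8.
Substituent prefixes are cited in alphabetical order (multiplying prefixes like di-/tri- are ignored for ordering).
The name is 7-ethyl-4-fluoro-8-methylundecanal.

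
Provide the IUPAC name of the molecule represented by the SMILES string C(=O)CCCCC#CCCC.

dec-6-ynal

The longest carbon chain that includes the –CHO group and the multiple bond has 10 carbons, so the parent hydride is decane.
The highest-priority functional group is an aldehyde (terminal –CHO), so the name ends in -al.
A C≡C triple bond in the chain gives the infix -yne-.
Number the chain so that the aldehyde carbon is C-1 by definition.
This places the triple bond between C-6 and C-7.
Putting it together: dec-6-ynal.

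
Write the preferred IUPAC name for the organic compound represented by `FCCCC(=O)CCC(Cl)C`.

Counting along the main chain through the carbonyl gives 8 carbons: the parent is octane.
The highest-priority functional group is a ketone (C=O on an internal carbon), so the name ends in -one.
The numbering direction is chosen so that numbering from this end puts the carbonyl group at C-4 rather than C-5.
That gives the carbonyl at C-4; a chloro group at C-7; a fluoro group at C-1.
The substituents are ordered alphabetically, ignoring any di-/tri- multipliers.
The name is 7-chloro-1-fluorooctan-4-one.

7-chloro-1-fluorooctan-4-one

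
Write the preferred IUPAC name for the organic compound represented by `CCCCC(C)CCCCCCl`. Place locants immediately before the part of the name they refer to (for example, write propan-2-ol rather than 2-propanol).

The longest carbon chain is 10 atoms: the parent is decane.
Number the chain so that the substituent locant set {1,6} is lower than {5,10} at the first point of difference.
This places a chloro group at C-1; a methyl group at C-6.
Prefixes are listed alphabetically: chloro, methyl.
Assembling the pieces gives 1-chloro-6-methyldecane.

1-chloro-6-methyldecane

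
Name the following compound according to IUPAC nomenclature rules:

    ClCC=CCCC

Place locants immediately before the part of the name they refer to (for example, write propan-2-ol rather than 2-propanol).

The longest chain bearing the multiple bond is 6 carbons long (hexane).
There is one C=C double bond, indicated by the ending -ene.
Choose the numbering such that numbering from this end puts the double bond at C-2 rather than C-4.
With this numbering: the double bond between C-2 and C-3; a chloro group at C-1.
The name is 1-chlorohex-2-ene.

1-chlorohex-2-ene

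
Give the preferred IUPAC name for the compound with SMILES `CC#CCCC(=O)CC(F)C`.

The longest carbon chain that includes the carbonyl and the multiple bond has 9 carbons, so the parent hydride is nonane.
A ketone (C=O on an internal carbon) is the principal characteristic group, giving the suffix -one.
There is one C≡C triple bond, indicated by the ending -yne.
Choose the numbering such that numbering from this end puts the carbonyl group at C-4 rather than C-6.
With this numbering: the carbonyl at C-4; the triple bond between C-7 and C-8; a fluoro group at C-2.
Assembling the pieces gives 2-fluoronon-7-yn-4-one.

2-fluoronon-7-yn-4-one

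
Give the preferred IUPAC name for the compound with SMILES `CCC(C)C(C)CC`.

The longest carbon chain is 6 atoms: the parent is hexane.
Both numbering directions give the same locant set; either may be used.
This places methyl groups at C-3 and C-4.
Assembling the pieces gives 3,4-dimethylhexane.

3,4-dimethylhexane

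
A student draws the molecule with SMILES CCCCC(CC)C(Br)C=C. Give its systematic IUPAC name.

3-bromo-4-ethyloct-1-ene

The longest chain bearing the multiple bond is 8 carbons long (octane).
The chain contains a C=C double bond, so the unsaturation ending is -ene.
The numbering direction is chosen so that numbering from this end puts the double bond at C-1 rather than C-7.
With this numbering: the double bond between C-1 and C-2; a bromo group at C-3; an ethyl group at C-4.
Substituent prefixes are cited in alphabetical order (multiplying prefixes like di-/tri- are ignored for ordering).
Assembling the pieces gives 3-bromo-4-ethyloct-1-ene.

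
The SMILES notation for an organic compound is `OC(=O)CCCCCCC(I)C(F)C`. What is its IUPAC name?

Counting along the main chain through the –COOH group gives 10 carbons: the parent is decane.
The principal characteristic group is a carboxylic acid (terminal –COOH), named with the suffix -oic acid.
The numbering direction is chosen so that the carboxylic acid carbon is C-1 by definition.
With this numbering: a fluoro group at C-9; an iodo group at C-8.
The substituents are ordered alphabetically, ignoring any di-/tri- multipliers.
The name is 9-fluoro-8-iododecanoic acid.

9-fluoro-8-iododecanoic acid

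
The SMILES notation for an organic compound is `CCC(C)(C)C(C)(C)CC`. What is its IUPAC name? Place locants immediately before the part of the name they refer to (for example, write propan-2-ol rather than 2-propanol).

3,3,4,4-tetramethylhexane

The longest carbon chain is 6 atoms: the parent is hexane.
Both numbering directions give the same locant set; either may be used.
With this numbering: methyl groups at C-3 (×2) and C-4 (×2).
The name is 3,3,4,4-tetramethylhexane.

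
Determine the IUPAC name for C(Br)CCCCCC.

1-bromoheptane

The longest carbon chain is 7 atoms: the parent is heptane.
Number the chain so that the substituent locant set {1} is lower than {7} at the first point of difference.
With this numbering: a bromo group at C-1.
Putting it together: 1-bromoheptane.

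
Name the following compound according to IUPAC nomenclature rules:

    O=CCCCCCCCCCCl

10-chlorodecanal

Counting along the main chain through the –CHO group gives 10 carbons: the parent is decane.
The highest-priority functional group is an aldehyde (terminal –CHO), so the name ends in -al.
Number the chain so that the aldehyde carbon is C-1 by definition.
That gives a chloro group at C-10.
Assembling the pieces gives 10-chlorodecanal.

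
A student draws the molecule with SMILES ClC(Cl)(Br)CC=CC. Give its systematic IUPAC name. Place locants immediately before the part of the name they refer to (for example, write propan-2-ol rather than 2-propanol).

5-bromo-5,5-dichloropent-2-ene

The longest carbon chain that includes the multiple bond has 5 carbons, so the parent hydride is pentane.
There is one C=C double bond, indicated by the ending -ene.
Choose the numbering such that numbering from this end puts the double bond at C-2 rather than C-3.
This places the double bond between C-2 and C-3; a bromo group at C-5; two chloro groups at C-5.
Prefixes are listed alphabetically: bromo, chloro.
The name is 5-bromo-5,5-dichloropent-2-ene.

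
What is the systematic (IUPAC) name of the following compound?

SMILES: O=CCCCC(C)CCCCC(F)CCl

11-chloro-10-fluoro-5-methylundecanal

The longest carbon chain that includes the –CHO group has 11 carbons, so the parent hydride is undecane.
The principal characteristic group is an aldehyde (terminal –CHO), named with the suffix -al.
Number the chain so that the aldehyde carbon is C-1 by definition.
That gives a chloro group at C-11; a fluoro group at C-10; a methyl group at C-5.
The substituents are ordered alphabetically, ignoring any di-/tri- multipliers.
Assembling the pieces gives 11-chloro-10-fluoro-5-methylundecanal.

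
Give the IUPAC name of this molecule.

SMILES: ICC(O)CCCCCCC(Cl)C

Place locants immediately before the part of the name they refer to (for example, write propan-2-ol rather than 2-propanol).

9-chloro-1-iododecan-2-ol

Counting along the main chain through the –OH group gives 10 carbons: the parent is decane.
The highest-priority functional group is an alcohol (–OH), so the name ends in -ol.
Number the chain so that numbering from this end puts the hydroxyl group at C-2 rather than C-9.
This places the hydroxyl at C-2; a chloro group at C-9; an iodo group at C-1.
Prefixes are listed alphabetically: chloro, iodo.
The name is 9-chloro-1-iododecan-2-ol.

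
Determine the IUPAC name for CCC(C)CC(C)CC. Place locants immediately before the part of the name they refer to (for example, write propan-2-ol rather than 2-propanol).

The longest continuous carbon chain has 7 atoms, so the parent hydride is heptane.
The molecule is symmetric, so either numbering direction gives the same locants.
With this numbering: methyl groups at C-3 and C-5.
Putting it together: 3,5-dimethylheptane.

3,5-dimethylheptane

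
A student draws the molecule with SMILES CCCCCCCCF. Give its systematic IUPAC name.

The parent chain contains 8 carbons (octane).
Choose the numbering such that the substituent locant set {1} is lower than {8} at the first point of difference.
That gives a fluoro group at C-1.
Assembling the pieces gives 1-fluorooctane.

1-fluorooctane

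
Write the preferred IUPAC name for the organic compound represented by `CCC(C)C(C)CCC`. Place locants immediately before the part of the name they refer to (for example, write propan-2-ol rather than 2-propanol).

3,4-dimethylheptane

The longest carbon chain is 7 atoms: the parent is heptane.
Number the chain so that the substituent locant set {3,4} is lower than {4,5} at the first point of difference.
That gives methyl groups at C-3 and C-4.
Putting it together: 3,4-dimethylheptane.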